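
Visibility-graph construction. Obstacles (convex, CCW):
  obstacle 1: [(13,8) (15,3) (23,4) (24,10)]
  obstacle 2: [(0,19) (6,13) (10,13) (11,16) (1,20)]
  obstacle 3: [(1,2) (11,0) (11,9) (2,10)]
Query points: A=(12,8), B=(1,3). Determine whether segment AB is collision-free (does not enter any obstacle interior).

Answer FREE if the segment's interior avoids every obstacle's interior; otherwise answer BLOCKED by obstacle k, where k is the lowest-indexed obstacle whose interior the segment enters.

BLOCKED by obstacle 3

Obstacle 1 [(13,8) (15,3) (23,4) (24,10)]:
  edge (13,8)–(15,3): clear
  edge (15,3)–(23,4): clear
  edge (23,4)–(24,10): clear
  edge (24,10)–(13,8): clear
  midpoint (13/2,11/2) outside
  → clear
Obstacle 2 [(0,19) (6,13) (10,13) (11,16) (1,20)]:
  edge (0,19)–(6,13): clear
  edge (6,13)–(10,13): clear
  edge (10,13)–(11,16): clear
  edge (11,16)–(1,20): clear
  edge (1,20)–(0,19): clear
  midpoint (13/2,11/2) outside
  → clear
Obstacle 3 [(1,2) (11,0) (11,9) (2,10)]:
  edge (1,2)–(11,0): clear
  edge (11,0)–(11,9): crosses AB
  edge (11,9)–(2,10): clear
  edge (2,10)–(1,2): crosses AB
  → BLOCKED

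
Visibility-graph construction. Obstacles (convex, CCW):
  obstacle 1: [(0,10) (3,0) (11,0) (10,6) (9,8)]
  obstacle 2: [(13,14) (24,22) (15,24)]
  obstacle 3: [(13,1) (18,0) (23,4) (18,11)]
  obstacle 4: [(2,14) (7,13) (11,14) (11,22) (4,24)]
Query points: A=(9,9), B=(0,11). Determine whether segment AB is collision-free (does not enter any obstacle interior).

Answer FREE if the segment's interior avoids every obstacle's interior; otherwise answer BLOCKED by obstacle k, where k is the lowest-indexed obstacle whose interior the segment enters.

FREE

Obstacle 1 [(0,10) (3,0) (11,0) (10,6) (9,8)]:
  edge (0,10)–(3,0): clear
  edge (3,0)–(11,0): clear
  edge (11,0)–(10,6): clear
  edge (10,6)–(9,8): clear
  edge (9,8)–(0,10): clear
  midpoint (9/2,10) outside
  → clear
Obstacle 2 [(13,14) (24,22) (15,24)]:
  edge (13,14)–(24,22): clear
  edge (24,22)–(15,24): clear
  edge (15,24)–(13,14): clear
  midpoint (9/2,10) outside
  → clear
Obstacle 3 [(13,1) (18,0) (23,4) (18,11)]:
  edge (13,1)–(18,0): clear
  edge (18,0)–(23,4): clear
  edge (23,4)–(18,11): clear
  edge (18,11)–(13,1): clear
  midpoint (9/2,10) outside
  → clear
Obstacle 4 [(2,14) (7,13) (11,14) (11,22) (4,24)]:
  edge (2,14)–(7,13): clear
  edge (7,13)–(11,14): clear
  edge (11,14)–(11,22): clear
  edge (11,22)–(4,24): clear
  edge (4,24)–(2,14): clear
  midpoint (9/2,10) outside
  → clear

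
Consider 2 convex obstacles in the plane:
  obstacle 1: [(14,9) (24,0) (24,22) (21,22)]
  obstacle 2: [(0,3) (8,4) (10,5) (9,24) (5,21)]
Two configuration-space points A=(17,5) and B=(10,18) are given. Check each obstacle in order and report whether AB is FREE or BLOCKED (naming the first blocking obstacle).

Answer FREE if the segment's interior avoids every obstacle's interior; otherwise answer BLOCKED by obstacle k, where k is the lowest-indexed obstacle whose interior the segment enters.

Obstacle 1 [(14,9) (24,0) (24,22) (21,22)]:
  edge (14,9)–(24,0): crosses AB
  edge (24,0)–(24,22): clear
  edge (24,22)–(21,22): clear
  edge (21,22)–(14,9): crosses AB
  → BLOCKED
Obstacle 2 [(0,3) (8,4) (10,5) (9,24) (5,21)]:
  edge (0,3)–(8,4): clear
  edge (8,4)–(10,5): clear
  edge (10,5)–(9,24): clear
  edge (9,24)–(5,21): clear
  edge (5,21)–(0,3): clear
  midpoint (27/2,23/2) outside
  → clear

BLOCKED by obstacle 1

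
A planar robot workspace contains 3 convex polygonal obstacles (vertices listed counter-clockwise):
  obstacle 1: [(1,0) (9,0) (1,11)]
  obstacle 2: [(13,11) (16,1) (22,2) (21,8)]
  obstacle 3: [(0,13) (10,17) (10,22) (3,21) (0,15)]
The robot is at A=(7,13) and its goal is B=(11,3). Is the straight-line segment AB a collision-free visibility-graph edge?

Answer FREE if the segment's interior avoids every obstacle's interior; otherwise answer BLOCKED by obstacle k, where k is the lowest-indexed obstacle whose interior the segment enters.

Obstacle 1 [(1,0) (9,0) (1,11)]:
  edge (1,0)–(9,0): clear
  edge (9,0)–(1,11): clear
  edge (1,11)–(1,0): clear
  midpoint (9,8) outside
  → clear
Obstacle 2 [(13,11) (16,1) (22,2) (21,8)]:
  edge (13,11)–(16,1): clear
  edge (16,1)–(22,2): clear
  edge (22,2)–(21,8): clear
  edge (21,8)–(13,11): clear
  midpoint (9,8) outside
  → clear
Obstacle 3 [(0,13) (10,17) (10,22) (3,21) (0,15)]:
  edge (0,13)–(10,17): clear
  edge (10,17)–(10,22): clear
  edge (10,22)–(3,21): clear
  edge (3,21)–(0,15): clear
  edge (0,15)–(0,13): clear
  midpoint (9,8) outside
  → clear

FREE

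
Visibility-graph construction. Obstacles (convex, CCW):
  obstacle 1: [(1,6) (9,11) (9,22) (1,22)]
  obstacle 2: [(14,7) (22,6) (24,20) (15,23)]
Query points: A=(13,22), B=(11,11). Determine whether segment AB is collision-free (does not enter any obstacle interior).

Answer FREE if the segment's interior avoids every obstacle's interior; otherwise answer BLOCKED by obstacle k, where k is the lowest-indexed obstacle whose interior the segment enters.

Obstacle 1 [(1,6) (9,11) (9,22) (1,22)]:
  edge (1,6)–(9,11): clear
  edge (9,11)–(9,22): clear
  edge (9,22)–(1,22): clear
  edge (1,22)–(1,6): clear
  midpoint (12,33/2) outside
  → clear
Obstacle 2 [(14,7) (22,6) (24,20) (15,23)]:
  edge (14,7)–(22,6): clear
  edge (22,6)–(24,20): clear
  edge (24,20)–(15,23): clear
  edge (15,23)–(14,7): clear
  midpoint (12,33/2) outside
  → clear

FREE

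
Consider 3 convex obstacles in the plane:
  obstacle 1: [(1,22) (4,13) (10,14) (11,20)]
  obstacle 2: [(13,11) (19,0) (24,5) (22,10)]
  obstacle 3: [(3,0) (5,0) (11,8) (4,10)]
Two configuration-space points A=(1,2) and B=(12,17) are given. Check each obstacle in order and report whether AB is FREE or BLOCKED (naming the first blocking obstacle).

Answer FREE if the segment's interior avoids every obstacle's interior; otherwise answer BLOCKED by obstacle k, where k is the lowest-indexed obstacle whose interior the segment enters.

BLOCKED by obstacle 1

Obstacle 1 [(1,22) (4,13) (10,14) (11,20)]:
  edge (1,22)–(4,13): clear
  edge (4,13)–(10,14): crosses AB
  edge (10,14)–(11,20): crosses AB
  edge (11,20)–(1,22): clear
  → BLOCKED
Obstacle 2 [(13,11) (19,0) (24,5) (22,10)]:
  edge (13,11)–(19,0): clear
  edge (19,0)–(24,5): clear
  edge (24,5)–(22,10): clear
  edge (22,10)–(13,11): clear
  midpoint (13/2,19/2) outside
  → clear
Obstacle 3 [(3,0) (5,0) (11,8) (4,10)]:
  edge (3,0)–(5,0): clear
  edge (5,0)–(11,8): clear
  edge (11,8)–(4,10): crosses AB
  edge (4,10)–(3,0): crosses AB
  → BLOCKED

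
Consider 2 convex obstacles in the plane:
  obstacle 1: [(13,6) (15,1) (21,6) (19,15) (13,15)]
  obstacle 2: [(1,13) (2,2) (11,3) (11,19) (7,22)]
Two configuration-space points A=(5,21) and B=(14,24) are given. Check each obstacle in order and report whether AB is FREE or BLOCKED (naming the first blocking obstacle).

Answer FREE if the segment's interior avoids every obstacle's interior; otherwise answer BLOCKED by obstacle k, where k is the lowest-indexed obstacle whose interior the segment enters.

BLOCKED by obstacle 2

Obstacle 1 [(13,6) (15,1) (21,6) (19,15) (13,15)]:
  edge (13,6)–(15,1): clear
  edge (15,1)–(21,6): clear
  edge (21,6)–(19,15): clear
  edge (19,15)–(13,15): clear
  edge (13,15)–(13,6): clear
  midpoint (19/2,45/2) outside
  → clear
Obstacle 2 [(1,13) (2,2) (11,3) (11,19) (7,22)]:
  edge (1,13)–(2,2): clear
  edge (2,2)–(11,3): clear
  edge (11,3)–(11,19): clear
  edge (11,19)–(7,22): crosses AB
  edge (7,22)–(1,13): crosses AB
  → BLOCKED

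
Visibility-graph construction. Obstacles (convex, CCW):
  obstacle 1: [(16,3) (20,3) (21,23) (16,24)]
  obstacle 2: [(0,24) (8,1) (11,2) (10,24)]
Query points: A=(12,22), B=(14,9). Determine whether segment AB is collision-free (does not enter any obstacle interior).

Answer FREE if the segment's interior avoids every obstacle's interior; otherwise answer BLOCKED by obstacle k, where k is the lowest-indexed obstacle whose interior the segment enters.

FREE

Obstacle 1 [(16,3) (20,3) (21,23) (16,24)]:
  edge (16,3)–(20,3): clear
  edge (20,3)–(21,23): clear
  edge (21,23)–(16,24): clear
  edge (16,24)–(16,3): clear
  midpoint (13,31/2) outside
  → clear
Obstacle 2 [(0,24) (8,1) (11,2) (10,24)]:
  edge (0,24)–(8,1): clear
  edge (8,1)–(11,2): clear
  edge (11,2)–(10,24): clear
  edge (10,24)–(0,24): clear
  midpoint (13,31/2) outside
  → clear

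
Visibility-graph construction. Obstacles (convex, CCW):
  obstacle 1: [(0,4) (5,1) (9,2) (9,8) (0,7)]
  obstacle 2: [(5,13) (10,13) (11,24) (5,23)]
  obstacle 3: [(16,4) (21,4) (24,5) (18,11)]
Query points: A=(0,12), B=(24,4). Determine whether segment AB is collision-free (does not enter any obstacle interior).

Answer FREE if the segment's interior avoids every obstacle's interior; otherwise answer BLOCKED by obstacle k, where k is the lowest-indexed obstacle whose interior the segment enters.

Obstacle 1 [(0,4) (5,1) (9,2) (9,8) (0,7)]:
  edge (0,4)–(5,1): clear
  edge (5,1)–(9,2): clear
  edge (9,2)–(9,8): clear
  edge (9,8)–(0,7): clear
  edge (0,7)–(0,4): clear
  midpoint (12,8) outside
  → clear
Obstacle 2 [(5,13) (10,13) (11,24) (5,23)]:
  edge (5,13)–(10,13): clear
  edge (10,13)–(11,24): clear
  edge (11,24)–(5,23): clear
  edge (5,23)–(5,13): clear
  midpoint (12,8) outside
  → clear
Obstacle 3 [(16,4) (21,4) (24,5) (18,11)]:
  edge (16,4)–(21,4): clear
  edge (21,4)–(24,5): crosses AB
  edge (24,5)–(18,11): clear
  edge (18,11)–(16,4): crosses AB
  → BLOCKED

BLOCKED by obstacle 3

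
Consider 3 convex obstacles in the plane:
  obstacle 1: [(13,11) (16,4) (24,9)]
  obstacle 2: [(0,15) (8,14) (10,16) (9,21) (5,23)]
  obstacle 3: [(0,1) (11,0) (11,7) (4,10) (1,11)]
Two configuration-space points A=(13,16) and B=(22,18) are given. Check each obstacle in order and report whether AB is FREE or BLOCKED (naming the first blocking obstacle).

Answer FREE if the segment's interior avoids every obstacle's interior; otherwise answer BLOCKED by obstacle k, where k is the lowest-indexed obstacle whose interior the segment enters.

FREE

Obstacle 1 [(13,11) (16,4) (24,9)]:
  edge (13,11)–(16,4): clear
  edge (16,4)–(24,9): clear
  edge (24,9)–(13,11): clear
  midpoint (35/2,17) outside
  → clear
Obstacle 2 [(0,15) (8,14) (10,16) (9,21) (5,23)]:
  edge (0,15)–(8,14): clear
  edge (8,14)–(10,16): clear
  edge (10,16)–(9,21): clear
  edge (9,21)–(5,23): clear
  edge (5,23)–(0,15): clear
  midpoint (35/2,17) outside
  → clear
Obstacle 3 [(0,1) (11,0) (11,7) (4,10) (1,11)]:
  edge (0,1)–(11,0): clear
  edge (11,0)–(11,7): clear
  edge (11,7)–(4,10): clear
  edge (4,10)–(1,11): clear
  edge (1,11)–(0,1): clear
  midpoint (35/2,17) outside
  → clear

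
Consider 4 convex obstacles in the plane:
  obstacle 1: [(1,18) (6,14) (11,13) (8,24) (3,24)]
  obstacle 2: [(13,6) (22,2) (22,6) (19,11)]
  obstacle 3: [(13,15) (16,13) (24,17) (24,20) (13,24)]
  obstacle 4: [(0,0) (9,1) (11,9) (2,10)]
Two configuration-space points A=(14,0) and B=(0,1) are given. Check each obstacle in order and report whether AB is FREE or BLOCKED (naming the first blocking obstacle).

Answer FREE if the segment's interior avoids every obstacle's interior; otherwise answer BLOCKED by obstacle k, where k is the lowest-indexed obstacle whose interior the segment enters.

BLOCKED by obstacle 4

Obstacle 1 [(1,18) (6,14) (11,13) (8,24) (3,24)]:
  edge (1,18)–(6,14): clear
  edge (6,14)–(11,13): clear
  edge (11,13)–(8,24): clear
  edge (8,24)–(3,24): clear
  edge (3,24)–(1,18): clear
  midpoint (7,1/2) outside
  → clear
Obstacle 2 [(13,6) (22,2) (22,6) (19,11)]:
  edge (13,6)–(22,2): clear
  edge (22,2)–(22,6): clear
  edge (22,6)–(19,11): clear
  edge (19,11)–(13,6): clear
  midpoint (7,1/2) outside
  → clear
Obstacle 3 [(13,15) (16,13) (24,17) (24,20) (13,24)]:
  edge (13,15)–(16,13): clear
  edge (16,13)–(24,17): clear
  edge (24,17)–(24,20): clear
  edge (24,20)–(13,24): clear
  edge (13,24)–(13,15): clear
  midpoint (7,1/2) outside
  → clear
Obstacle 4 [(0,0) (9,1) (11,9) (2,10)]:
  edge (0,0)–(9,1): crosses AB
  edge (9,1)–(11,9): clear
  edge (11,9)–(2,10): clear
  edge (2,10)–(0,0): crosses AB
  → BLOCKED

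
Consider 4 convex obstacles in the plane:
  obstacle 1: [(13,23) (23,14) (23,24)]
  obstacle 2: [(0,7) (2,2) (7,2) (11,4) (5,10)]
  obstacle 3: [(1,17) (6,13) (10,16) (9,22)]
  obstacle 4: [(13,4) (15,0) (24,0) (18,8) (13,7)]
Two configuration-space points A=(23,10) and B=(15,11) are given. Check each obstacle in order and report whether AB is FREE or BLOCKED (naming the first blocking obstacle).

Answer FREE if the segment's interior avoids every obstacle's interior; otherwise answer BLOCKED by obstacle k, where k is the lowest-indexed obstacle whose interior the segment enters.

FREE

Obstacle 1 [(13,23) (23,14) (23,24)]:
  edge (13,23)–(23,14): clear
  edge (23,14)–(23,24): clear
  edge (23,24)–(13,23): clear
  midpoint (19,21/2) outside
  → clear
Obstacle 2 [(0,7) (2,2) (7,2) (11,4) (5,10)]:
  edge (0,7)–(2,2): clear
  edge (2,2)–(7,2): clear
  edge (7,2)–(11,4): clear
  edge (11,4)–(5,10): clear
  edge (5,10)–(0,7): clear
  midpoint (19,21/2) outside
  → clear
Obstacle 3 [(1,17) (6,13) (10,16) (9,22)]:
  edge (1,17)–(6,13): clear
  edge (6,13)–(10,16): clear
  edge (10,16)–(9,22): clear
  edge (9,22)–(1,17): clear
  midpoint (19,21/2) outside
  → clear
Obstacle 4 [(13,4) (15,0) (24,0) (18,8) (13,7)]:
  edge (13,4)–(15,0): clear
  edge (15,0)–(24,0): clear
  edge (24,0)–(18,8): clear
  edge (18,8)–(13,7): clear
  edge (13,7)–(13,4): clear
  midpoint (19,21/2) outside
  → clear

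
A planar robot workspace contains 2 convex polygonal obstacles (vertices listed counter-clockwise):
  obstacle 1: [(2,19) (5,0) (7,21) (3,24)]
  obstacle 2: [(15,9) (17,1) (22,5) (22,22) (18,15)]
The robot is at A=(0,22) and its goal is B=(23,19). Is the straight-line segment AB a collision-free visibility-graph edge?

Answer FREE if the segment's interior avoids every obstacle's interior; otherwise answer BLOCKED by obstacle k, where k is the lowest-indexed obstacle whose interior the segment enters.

BLOCKED by obstacle 1

Obstacle 1 [(2,19) (5,0) (7,21) (3,24)]:
  edge (2,19)–(5,0): clear
  edge (5,0)–(7,21): clear
  edge (7,21)–(3,24): crosses AB
  edge (3,24)–(2,19): crosses AB
  → BLOCKED
Obstacle 2 [(15,9) (17,1) (22,5) (22,22) (18,15)]:
  edge (15,9)–(17,1): clear
  edge (17,1)–(22,5): clear
  edge (22,5)–(22,22): crosses AB
  edge (22,22)–(18,15): crosses AB
  edge (18,15)–(15,9): clear
  → BLOCKED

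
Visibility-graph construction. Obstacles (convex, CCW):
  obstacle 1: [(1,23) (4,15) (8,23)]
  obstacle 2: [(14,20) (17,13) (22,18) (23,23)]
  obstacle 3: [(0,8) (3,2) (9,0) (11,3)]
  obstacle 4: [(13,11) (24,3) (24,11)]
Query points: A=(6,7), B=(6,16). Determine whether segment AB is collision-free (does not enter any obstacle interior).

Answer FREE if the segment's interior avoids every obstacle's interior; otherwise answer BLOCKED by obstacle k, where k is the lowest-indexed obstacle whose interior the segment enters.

Obstacle 1 [(1,23) (4,15) (8,23)]:
  edge (1,23)–(4,15): clear
  edge (4,15)–(8,23): clear
  edge (8,23)–(1,23): clear
  midpoint (6,23/2) outside
  → clear
Obstacle 2 [(14,20) (17,13) (22,18) (23,23)]:
  edge (14,20)–(17,13): clear
  edge (17,13)–(22,18): clear
  edge (22,18)–(23,23): clear
  edge (23,23)–(14,20): clear
  midpoint (6,23/2) outside
  → clear
Obstacle 3 [(0,8) (3,2) (9,0) (11,3)]:
  edge (0,8)–(3,2): clear
  edge (3,2)–(9,0): clear
  edge (9,0)–(11,3): clear
  edge (11,3)–(0,8): clear
  midpoint (6,23/2) outside
  → clear
Obstacle 4 [(13,11) (24,3) (24,11)]:
  edge (13,11)–(24,3): clear
  edge (24,3)–(24,11): clear
  edge (24,11)–(13,11): clear
  midpoint (6,23/2) outside
  → clear

FREE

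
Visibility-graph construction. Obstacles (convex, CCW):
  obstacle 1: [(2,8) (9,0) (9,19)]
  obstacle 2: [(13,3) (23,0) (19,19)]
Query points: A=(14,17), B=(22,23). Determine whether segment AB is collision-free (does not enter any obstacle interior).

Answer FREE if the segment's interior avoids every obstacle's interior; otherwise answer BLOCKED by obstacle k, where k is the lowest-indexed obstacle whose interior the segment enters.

Obstacle 1 [(2,8) (9,0) (9,19)]:
  edge (2,8)–(9,0): clear
  edge (9,0)–(9,19): clear
  edge (9,19)–(2,8): clear
  midpoint (18,20) outside
  → clear
Obstacle 2 [(13,3) (23,0) (19,19)]:
  edge (13,3)–(23,0): clear
  edge (23,0)–(19,19): clear
  edge (19,19)–(13,3): clear
  midpoint (18,20) outside
  → clear

FREE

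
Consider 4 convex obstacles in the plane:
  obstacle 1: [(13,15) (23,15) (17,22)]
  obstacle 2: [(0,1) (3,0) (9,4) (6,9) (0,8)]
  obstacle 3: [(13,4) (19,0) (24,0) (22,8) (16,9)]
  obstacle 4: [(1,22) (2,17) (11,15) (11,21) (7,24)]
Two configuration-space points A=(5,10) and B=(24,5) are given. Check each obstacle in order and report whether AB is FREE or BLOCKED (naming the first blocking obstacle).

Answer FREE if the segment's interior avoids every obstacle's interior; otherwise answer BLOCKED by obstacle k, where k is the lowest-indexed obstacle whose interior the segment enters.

Obstacle 1 [(13,15) (23,15) (17,22)]:
  edge (13,15)–(23,15): clear
  edge (23,15)–(17,22): clear
  edge (17,22)–(13,15): clear
  midpoint (29/2,15/2) outside
  → clear
Obstacle 2 [(0,1) (3,0) (9,4) (6,9) (0,8)]:
  edge (0,1)–(3,0): clear
  edge (3,0)–(9,4): clear
  edge (9,4)–(6,9): clear
  edge (6,9)–(0,8): clear
  edge (0,8)–(0,1): clear
  midpoint (29/2,15/2) outside
  → clear
Obstacle 3 [(13,4) (19,0) (24,0) (22,8) (16,9)]:
  edge (13,4)–(19,0): clear
  edge (19,0)–(24,0): clear
  edge (24,0)–(22,8): crosses AB
  edge (22,8)–(16,9): clear
  edge (16,9)–(13,4): crosses AB
  → BLOCKED
Obstacle 4 [(1,22) (2,17) (11,15) (11,21) (7,24)]:
  edge (1,22)–(2,17): clear
  edge (2,17)–(11,15): clear
  edge (11,15)–(11,21): clear
  edge (11,21)–(7,24): clear
  edge (7,24)–(1,22): clear
  midpoint (29/2,15/2) outside
  → clear

BLOCKED by obstacle 3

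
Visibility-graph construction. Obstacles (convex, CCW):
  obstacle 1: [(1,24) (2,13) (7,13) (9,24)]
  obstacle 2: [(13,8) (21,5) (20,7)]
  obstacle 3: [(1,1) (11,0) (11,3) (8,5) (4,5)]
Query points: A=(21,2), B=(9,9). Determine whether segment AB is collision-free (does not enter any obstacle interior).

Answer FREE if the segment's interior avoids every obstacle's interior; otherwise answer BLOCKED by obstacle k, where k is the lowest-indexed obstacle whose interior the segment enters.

FREE

Obstacle 1 [(1,24) (2,13) (7,13) (9,24)]:
  edge (1,24)–(2,13): clear
  edge (2,13)–(7,13): clear
  edge (7,13)–(9,24): clear
  edge (9,24)–(1,24): clear
  midpoint (15,11/2) outside
  → clear
Obstacle 2 [(13,8) (21,5) (20,7)]:
  edge (13,8)–(21,5): clear
  edge (21,5)–(20,7): clear
  edge (20,7)–(13,8): clear
  midpoint (15,11/2) outside
  → clear
Obstacle 3 [(1,1) (11,0) (11,3) (8,5) (4,5)]:
  edge (1,1)–(11,0): clear
  edge (11,0)–(11,3): clear
  edge (11,3)–(8,5): clear
  edge (8,5)–(4,5): clear
  edge (4,5)–(1,1): clear
  midpoint (15,11/2) outside
  → clear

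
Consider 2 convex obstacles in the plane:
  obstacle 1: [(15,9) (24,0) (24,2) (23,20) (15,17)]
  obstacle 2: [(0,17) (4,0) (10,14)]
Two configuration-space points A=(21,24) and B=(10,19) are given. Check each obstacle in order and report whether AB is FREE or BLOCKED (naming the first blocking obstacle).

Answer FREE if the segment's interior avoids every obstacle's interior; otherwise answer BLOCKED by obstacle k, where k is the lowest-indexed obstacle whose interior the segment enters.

FREE

Obstacle 1 [(15,9) (24,0) (24,2) (23,20) (15,17)]:
  edge (15,9)–(24,0): clear
  edge (24,0)–(24,2): clear
  edge (24,2)–(23,20): clear
  edge (23,20)–(15,17): clear
  edge (15,17)–(15,9): clear
  midpoint (31/2,43/2) outside
  → clear
Obstacle 2 [(0,17) (4,0) (10,14)]:
  edge (0,17)–(4,0): clear
  edge (4,0)–(10,14): clear
  edge (10,14)–(0,17): clear
  midpoint (31/2,43/2) outside
  → clear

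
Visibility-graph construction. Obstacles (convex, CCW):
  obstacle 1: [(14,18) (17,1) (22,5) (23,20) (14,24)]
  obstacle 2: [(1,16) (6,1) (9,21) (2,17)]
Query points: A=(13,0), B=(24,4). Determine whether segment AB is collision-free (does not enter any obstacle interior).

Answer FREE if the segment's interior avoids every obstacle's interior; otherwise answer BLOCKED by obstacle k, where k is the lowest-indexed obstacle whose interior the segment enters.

Obstacle 1 [(14,18) (17,1) (22,5) (23,20) (14,24)]:
  edge (14,18)–(17,1): crosses AB
  edge (17,1)–(22,5): crosses AB
  edge (22,5)–(23,20): clear
  edge (23,20)–(14,24): clear
  edge (14,24)–(14,18): clear
  → BLOCKED
Obstacle 2 [(1,16) (6,1) (9,21) (2,17)]:
  edge (1,16)–(6,1): clear
  edge (6,1)–(9,21): clear
  edge (9,21)–(2,17): clear
  edge (2,17)–(1,16): clear
  midpoint (37/2,2) outside
  → clear

BLOCKED by obstacle 1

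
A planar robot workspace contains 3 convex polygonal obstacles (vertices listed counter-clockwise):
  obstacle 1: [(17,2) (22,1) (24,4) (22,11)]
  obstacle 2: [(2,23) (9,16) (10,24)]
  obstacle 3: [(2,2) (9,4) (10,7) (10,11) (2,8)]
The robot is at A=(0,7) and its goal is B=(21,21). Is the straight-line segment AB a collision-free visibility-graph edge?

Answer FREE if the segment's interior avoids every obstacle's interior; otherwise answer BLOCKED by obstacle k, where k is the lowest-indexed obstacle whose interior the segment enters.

FREE

Obstacle 1 [(17,2) (22,1) (24,4) (22,11)]:
  edge (17,2)–(22,1): clear
  edge (22,1)–(24,4): clear
  edge (24,4)–(22,11): clear
  edge (22,11)–(17,2): clear
  midpoint (21/2,14) outside
  → clear
Obstacle 2 [(2,23) (9,16) (10,24)]:
  edge (2,23)–(9,16): clear
  edge (9,16)–(10,24): clear
  edge (10,24)–(2,23): clear
  midpoint (21/2,14) outside
  → clear
Obstacle 3 [(2,2) (9,4) (10,7) (10,11) (2,8)]:
  edge (2,2)–(9,4): clear
  edge (9,4)–(10,7): clear
  edge (10,7)–(10,11): clear
  edge (10,11)–(2,8): clear
  edge (2,8)–(2,2): clear
  midpoint (21/2,14) outside
  → clear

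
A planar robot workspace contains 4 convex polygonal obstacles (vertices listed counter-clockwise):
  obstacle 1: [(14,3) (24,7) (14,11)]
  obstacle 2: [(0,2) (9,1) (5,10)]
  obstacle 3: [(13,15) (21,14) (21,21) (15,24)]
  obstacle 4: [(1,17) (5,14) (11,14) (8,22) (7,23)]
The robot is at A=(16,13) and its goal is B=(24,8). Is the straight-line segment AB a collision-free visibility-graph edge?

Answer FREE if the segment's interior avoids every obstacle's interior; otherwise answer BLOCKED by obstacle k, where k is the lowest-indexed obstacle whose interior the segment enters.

FREE

Obstacle 1 [(14,3) (24,7) (14,11)]:
  edge (14,3)–(24,7): clear
  edge (24,7)–(14,11): clear
  edge (14,11)–(14,3): clear
  midpoint (20,21/2) outside
  → clear
Obstacle 2 [(0,2) (9,1) (5,10)]:
  edge (0,2)–(9,1): clear
  edge (9,1)–(5,10): clear
  edge (5,10)–(0,2): clear
  midpoint (20,21/2) outside
  → clear
Obstacle 3 [(13,15) (21,14) (21,21) (15,24)]:
  edge (13,15)–(21,14): clear
  edge (21,14)–(21,21): clear
  edge (21,21)–(15,24): clear
  edge (15,24)–(13,15): clear
  midpoint (20,21/2) outside
  → clear
Obstacle 4 [(1,17) (5,14) (11,14) (8,22) (7,23)]:
  edge (1,17)–(5,14): clear
  edge (5,14)–(11,14): clear
  edge (11,14)–(8,22): clear
  edge (8,22)–(7,23): clear
  edge (7,23)–(1,17): clear
  midpoint (20,21/2) outside
  → clear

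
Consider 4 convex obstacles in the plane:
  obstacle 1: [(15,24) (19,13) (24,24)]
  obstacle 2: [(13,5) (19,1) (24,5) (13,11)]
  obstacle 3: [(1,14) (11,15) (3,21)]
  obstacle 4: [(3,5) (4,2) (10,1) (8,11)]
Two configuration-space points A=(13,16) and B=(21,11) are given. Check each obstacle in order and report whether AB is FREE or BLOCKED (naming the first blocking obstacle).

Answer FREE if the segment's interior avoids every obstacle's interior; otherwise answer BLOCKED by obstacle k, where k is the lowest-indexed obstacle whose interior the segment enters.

FREE

Obstacle 1 [(15,24) (19,13) (24,24)]:
  edge (15,24)–(19,13): clear
  edge (19,13)–(24,24): clear
  edge (24,24)–(15,24): clear
  midpoint (17,27/2) outside
  → clear
Obstacle 2 [(13,5) (19,1) (24,5) (13,11)]:
  edge (13,5)–(19,1): clear
  edge (19,1)–(24,5): clear
  edge (24,5)–(13,11): clear
  edge (13,11)–(13,5): clear
  midpoint (17,27/2) outside
  → clear
Obstacle 3 [(1,14) (11,15) (3,21)]:
  edge (1,14)–(11,15): clear
  edge (11,15)–(3,21): clear
  edge (3,21)–(1,14): clear
  midpoint (17,27/2) outside
  → clear
Obstacle 4 [(3,5) (4,2) (10,1) (8,11)]:
  edge (3,5)–(4,2): clear
  edge (4,2)–(10,1): clear
  edge (10,1)–(8,11): clear
  edge (8,11)–(3,5): clear
  midpoint (17,27/2) outside
  → clear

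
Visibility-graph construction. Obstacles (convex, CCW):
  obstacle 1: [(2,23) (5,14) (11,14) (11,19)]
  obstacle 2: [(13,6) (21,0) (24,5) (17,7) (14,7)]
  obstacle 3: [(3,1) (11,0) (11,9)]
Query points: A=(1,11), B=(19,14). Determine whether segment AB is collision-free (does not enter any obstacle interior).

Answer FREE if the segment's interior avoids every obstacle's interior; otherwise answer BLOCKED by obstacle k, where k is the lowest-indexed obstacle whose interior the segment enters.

FREE

Obstacle 1 [(2,23) (5,14) (11,14) (11,19)]:
  edge (2,23)–(5,14): clear
  edge (5,14)–(11,14): clear
  edge (11,14)–(11,19): clear
  edge (11,19)–(2,23): clear
  midpoint (10,25/2) outside
  → clear
Obstacle 2 [(13,6) (21,0) (24,5) (17,7) (14,7)]:
  edge (13,6)–(21,0): clear
  edge (21,0)–(24,5): clear
  edge (24,5)–(17,7): clear
  edge (17,7)–(14,7): clear
  edge (14,7)–(13,6): clear
  midpoint (10,25/2) outside
  → clear
Obstacle 3 [(3,1) (11,0) (11,9)]:
  edge (3,1)–(11,0): clear
  edge (11,0)–(11,9): clear
  edge (11,9)–(3,1): clear
  midpoint (10,25/2) outside
  → clear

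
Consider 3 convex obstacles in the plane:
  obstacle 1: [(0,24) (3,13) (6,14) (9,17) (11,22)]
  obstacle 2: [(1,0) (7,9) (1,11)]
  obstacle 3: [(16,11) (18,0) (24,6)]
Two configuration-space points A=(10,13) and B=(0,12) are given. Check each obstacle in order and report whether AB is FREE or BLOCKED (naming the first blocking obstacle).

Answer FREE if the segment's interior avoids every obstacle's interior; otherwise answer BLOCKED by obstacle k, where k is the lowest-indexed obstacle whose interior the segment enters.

FREE

Obstacle 1 [(0,24) (3,13) (6,14) (9,17) (11,22)]:
  edge (0,24)–(3,13): clear
  edge (3,13)–(6,14): clear
  edge (6,14)–(9,17): clear
  edge (9,17)–(11,22): clear
  edge (11,22)–(0,24): clear
  midpoint (5,25/2) outside
  → clear
Obstacle 2 [(1,0) (7,9) (1,11)]:
  edge (1,0)–(7,9): clear
  edge (7,9)–(1,11): clear
  edge (1,11)–(1,0): clear
  midpoint (5,25/2) outside
  → clear
Obstacle 3 [(16,11) (18,0) (24,6)]:
  edge (16,11)–(18,0): clear
  edge (18,0)–(24,6): clear
  edge (24,6)–(16,11): clear
  midpoint (5,25/2) outside
  → clear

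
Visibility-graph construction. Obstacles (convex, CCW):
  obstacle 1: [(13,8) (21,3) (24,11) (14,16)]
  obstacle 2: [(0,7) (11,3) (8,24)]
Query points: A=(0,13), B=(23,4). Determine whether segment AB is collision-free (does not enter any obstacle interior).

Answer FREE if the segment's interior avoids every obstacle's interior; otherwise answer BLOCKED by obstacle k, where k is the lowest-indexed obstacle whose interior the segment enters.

BLOCKED by obstacle 1

Obstacle 1 [(13,8) (21,3) (24,11) (14,16)]:
  edge (13,8)–(21,3): crosses AB
  edge (21,3)–(24,11): crosses AB
  edge (24,11)–(14,16): clear
  edge (14,16)–(13,8): clear
  → BLOCKED
Obstacle 2 [(0,7) (11,3) (8,24)]:
  edge (0,7)–(11,3): clear
  edge (11,3)–(8,24): crosses AB
  edge (8,24)–(0,7): crosses AB
  → BLOCKED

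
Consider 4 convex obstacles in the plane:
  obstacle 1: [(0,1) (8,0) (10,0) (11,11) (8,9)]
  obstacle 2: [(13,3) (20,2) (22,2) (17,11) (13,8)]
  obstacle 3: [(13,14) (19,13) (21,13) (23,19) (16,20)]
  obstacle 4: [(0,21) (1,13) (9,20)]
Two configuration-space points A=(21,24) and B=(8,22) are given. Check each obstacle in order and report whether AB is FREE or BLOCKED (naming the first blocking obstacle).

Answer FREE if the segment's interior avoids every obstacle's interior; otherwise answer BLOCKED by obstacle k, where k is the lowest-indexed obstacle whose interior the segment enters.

FREE

Obstacle 1 [(0,1) (8,0) (10,0) (11,11) (8,9)]:
  edge (0,1)–(8,0): clear
  edge (8,0)–(10,0): clear
  edge (10,0)–(11,11): clear
  edge (11,11)–(8,9): clear
  edge (8,9)–(0,1): clear
  midpoint (29/2,23) outside
  → clear
Obstacle 2 [(13,3) (20,2) (22,2) (17,11) (13,8)]:
  edge (13,3)–(20,2): clear
  edge (20,2)–(22,2): clear
  edge (22,2)–(17,11): clear
  edge (17,11)–(13,8): clear
  edge (13,8)–(13,3): clear
  midpoint (29/2,23) outside
  → clear
Obstacle 3 [(13,14) (19,13) (21,13) (23,19) (16,20)]:
  edge (13,14)–(19,13): clear
  edge (19,13)–(21,13): clear
  edge (21,13)–(23,19): clear
  edge (23,19)–(16,20): clear
  edge (16,20)–(13,14): clear
  midpoint (29/2,23) outside
  → clear
Obstacle 4 [(0,21) (1,13) (9,20)]:
  edge (0,21)–(1,13): clear
  edge (1,13)–(9,20): clear
  edge (9,20)–(0,21): clear
  midpoint (29/2,23) outside
  → clear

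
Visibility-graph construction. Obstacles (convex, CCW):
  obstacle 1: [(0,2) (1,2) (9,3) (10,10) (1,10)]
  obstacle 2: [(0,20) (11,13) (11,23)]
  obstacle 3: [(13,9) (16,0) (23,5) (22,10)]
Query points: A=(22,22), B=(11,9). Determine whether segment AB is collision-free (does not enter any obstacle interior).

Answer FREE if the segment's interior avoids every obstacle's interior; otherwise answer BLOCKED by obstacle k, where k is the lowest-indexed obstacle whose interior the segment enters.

FREE

Obstacle 1 [(0,2) (1,2) (9,3) (10,10) (1,10)]:
  edge (0,2)–(1,2): clear
  edge (1,2)–(9,3): clear
  edge (9,3)–(10,10): clear
  edge (10,10)–(1,10): clear
  edge (1,10)–(0,2): clear
  midpoint (33/2,31/2) outside
  → clear
Obstacle 2 [(0,20) (11,13) (11,23)]:
  edge (0,20)–(11,13): clear
  edge (11,13)–(11,23): clear
  edge (11,23)–(0,20): clear
  midpoint (33/2,31/2) outside
  → clear
Obstacle 3 [(13,9) (16,0) (23,5) (22,10)]:
  edge (13,9)–(16,0): clear
  edge (16,0)–(23,5): clear
  edge (23,5)–(22,10): clear
  edge (22,10)–(13,9): clear
  midpoint (33/2,31/2) outside
  → clear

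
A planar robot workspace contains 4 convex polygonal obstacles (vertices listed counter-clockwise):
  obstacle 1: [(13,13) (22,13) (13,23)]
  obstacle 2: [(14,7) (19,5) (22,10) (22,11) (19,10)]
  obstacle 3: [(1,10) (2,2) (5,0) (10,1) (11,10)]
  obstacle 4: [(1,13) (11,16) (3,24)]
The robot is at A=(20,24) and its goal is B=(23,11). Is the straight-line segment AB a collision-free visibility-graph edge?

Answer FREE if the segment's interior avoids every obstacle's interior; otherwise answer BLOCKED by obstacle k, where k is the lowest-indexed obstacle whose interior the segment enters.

Obstacle 1 [(13,13) (22,13) (13,23)]:
  edge (13,13)–(22,13): clear
  edge (22,13)–(13,23): clear
  edge (13,23)–(13,13): clear
  midpoint (43/2,35/2) outside
  → clear
Obstacle 2 [(14,7) (19,5) (22,10) (22,11) (19,10)]:
  edge (14,7)–(19,5): clear
  edge (19,5)–(22,10): clear
  edge (22,10)–(22,11): clear
  edge (22,11)–(19,10): clear
  edge (19,10)–(14,7): clear
  midpoint (43/2,35/2) outside
  → clear
Obstacle 3 [(1,10) (2,2) (5,0) (10,1) (11,10)]:
  edge (1,10)–(2,2): clear
  edge (2,2)–(5,0): clear
  edge (5,0)–(10,1): clear
  edge (10,1)–(11,10): clear
  edge (11,10)–(1,10): clear
  midpoint (43/2,35/2) outside
  → clear
Obstacle 4 [(1,13) (11,16) (3,24)]:
  edge (1,13)–(11,16): clear
  edge (11,16)–(3,24): clear
  edge (3,24)–(1,13): clear
  midpoint (43/2,35/2) outside
  → clear

FREE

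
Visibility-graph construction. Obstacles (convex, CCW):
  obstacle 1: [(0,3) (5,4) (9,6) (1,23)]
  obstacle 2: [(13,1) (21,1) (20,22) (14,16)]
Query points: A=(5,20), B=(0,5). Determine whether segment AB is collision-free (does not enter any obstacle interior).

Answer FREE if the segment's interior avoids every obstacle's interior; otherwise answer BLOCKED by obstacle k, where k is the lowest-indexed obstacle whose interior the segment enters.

Obstacle 1 [(0,3) (5,4) (9,6) (1,23)]:
  edge (0,3)–(5,4): clear
  edge (5,4)–(9,6): clear
  edge (9,6)–(1,23): crosses AB
  edge (1,23)–(0,3): crosses AB
  → BLOCKED
Obstacle 2 [(13,1) (21,1) (20,22) (14,16)]:
  edge (13,1)–(21,1): clear
  edge (21,1)–(20,22): clear
  edge (20,22)–(14,16): clear
  edge (14,16)–(13,1): clear
  midpoint (5/2,25/2) outside
  → clear

BLOCKED by obstacle 1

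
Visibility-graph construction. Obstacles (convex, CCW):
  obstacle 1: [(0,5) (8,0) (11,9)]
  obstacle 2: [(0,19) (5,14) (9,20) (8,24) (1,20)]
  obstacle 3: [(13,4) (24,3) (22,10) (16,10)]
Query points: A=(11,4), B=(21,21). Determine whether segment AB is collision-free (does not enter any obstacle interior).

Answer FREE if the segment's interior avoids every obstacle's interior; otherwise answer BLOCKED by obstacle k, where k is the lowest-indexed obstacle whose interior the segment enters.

Obstacle 1 [(0,5) (8,0) (11,9)]:
  edge (0,5)–(8,0): clear
  edge (8,0)–(11,9): clear
  edge (11,9)–(0,5): clear
  midpoint (16,25/2) outside
  → clear
Obstacle 2 [(0,19) (5,14) (9,20) (8,24) (1,20)]:
  edge (0,19)–(5,14): clear
  edge (5,14)–(9,20): clear
  edge (9,20)–(8,24): clear
  edge (8,24)–(1,20): clear
  edge (1,20)–(0,19): clear
  midpoint (16,25/2) outside
  → clear
Obstacle 3 [(13,4) (24,3) (22,10) (16,10)]:
  edge (13,4)–(24,3): clear
  edge (24,3)–(22,10): clear
  edge (22,10)–(16,10): clear
  edge (16,10)–(13,4): clear
  midpoint (16,25/2) outside
  → clear

FREE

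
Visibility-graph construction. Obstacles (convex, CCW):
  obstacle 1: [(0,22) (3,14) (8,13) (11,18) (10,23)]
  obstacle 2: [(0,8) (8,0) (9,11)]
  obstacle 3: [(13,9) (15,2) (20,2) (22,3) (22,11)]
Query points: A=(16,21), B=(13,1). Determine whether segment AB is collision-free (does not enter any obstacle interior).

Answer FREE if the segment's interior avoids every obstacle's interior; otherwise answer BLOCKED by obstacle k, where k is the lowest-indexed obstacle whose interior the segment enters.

Obstacle 1 [(0,22) (3,14) (8,13) (11,18) (10,23)]:
  edge (0,22)–(3,14): clear
  edge (3,14)–(8,13): clear
  edge (8,13)–(11,18): clear
  edge (11,18)–(10,23): clear
  edge (10,23)–(0,22): clear
  midpoint (29/2,11) outside
  → clear
Obstacle 2 [(0,8) (8,0) (9,11)]:
  edge (0,8)–(8,0): clear
  edge (8,0)–(9,11): clear
  edge (9,11)–(0,8): clear
  midpoint (29/2,11) outside
  → clear
Obstacle 3 [(13,9) (15,2) (20,2) (22,3) (22,11)]:
  edge (13,9)–(15,2): crosses AB
  edge (15,2)–(20,2): clear
  edge (20,2)–(22,3): clear
  edge (22,3)–(22,11): clear
  edge (22,11)–(13,9): crosses AB
  → BLOCKED

BLOCKED by obstacle 3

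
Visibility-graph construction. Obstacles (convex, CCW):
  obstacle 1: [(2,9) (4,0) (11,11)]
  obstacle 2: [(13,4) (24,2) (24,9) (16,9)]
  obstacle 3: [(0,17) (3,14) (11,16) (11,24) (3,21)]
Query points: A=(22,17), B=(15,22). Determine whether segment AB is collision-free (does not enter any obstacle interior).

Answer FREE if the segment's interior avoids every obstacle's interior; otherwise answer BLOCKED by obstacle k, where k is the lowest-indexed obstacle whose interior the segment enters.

Obstacle 1 [(2,9) (4,0) (11,11)]:
  edge (2,9)–(4,0): clear
  edge (4,0)–(11,11): clear
  edge (11,11)–(2,9): clear
  midpoint (37/2,39/2) outside
  → clear
Obstacle 2 [(13,4) (24,2) (24,9) (16,9)]:
  edge (13,4)–(24,2): clear
  edge (24,2)–(24,9): clear
  edge (24,9)–(16,9): clear
  edge (16,9)–(13,4): clear
  midpoint (37/2,39/2) outside
  → clear
Obstacle 3 [(0,17) (3,14) (11,16) (11,24) (3,21)]:
  edge (0,17)–(3,14): clear
  edge (3,14)–(11,16): clear
  edge (11,16)–(11,24): clear
  edge (11,24)–(3,21): clear
  edge (3,21)–(0,17): clear
  midpoint (37/2,39/2) outside
  → clear

FREE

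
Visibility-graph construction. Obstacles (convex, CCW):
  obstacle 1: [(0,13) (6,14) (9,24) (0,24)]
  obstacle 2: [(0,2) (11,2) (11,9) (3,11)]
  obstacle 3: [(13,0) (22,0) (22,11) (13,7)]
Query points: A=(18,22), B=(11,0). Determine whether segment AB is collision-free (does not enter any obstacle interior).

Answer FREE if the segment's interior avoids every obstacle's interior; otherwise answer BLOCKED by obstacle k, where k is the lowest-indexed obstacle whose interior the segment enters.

BLOCKED by obstacle 3

Obstacle 1 [(0,13) (6,14) (9,24) (0,24)]:
  edge (0,13)–(6,14): clear
  edge (6,14)–(9,24): clear
  edge (9,24)–(0,24): clear
  edge (0,24)–(0,13): clear
  midpoint (29/2,11) outside
  → clear
Obstacle 2 [(0,2) (11,2) (11,9) (3,11)]:
  edge (0,2)–(11,2): clear
  edge (11,2)–(11,9): clear
  edge (11,9)–(3,11): clear
  edge (3,11)–(0,2): clear
  midpoint (29/2,11) outside
  → clear
Obstacle 3 [(13,0) (22,0) (22,11) (13,7)]:
  edge (13,0)–(22,0): clear
  edge (22,0)–(22,11): clear
  edge (22,11)–(13,7): crosses AB
  edge (13,7)–(13,0): crosses AB
  → BLOCKED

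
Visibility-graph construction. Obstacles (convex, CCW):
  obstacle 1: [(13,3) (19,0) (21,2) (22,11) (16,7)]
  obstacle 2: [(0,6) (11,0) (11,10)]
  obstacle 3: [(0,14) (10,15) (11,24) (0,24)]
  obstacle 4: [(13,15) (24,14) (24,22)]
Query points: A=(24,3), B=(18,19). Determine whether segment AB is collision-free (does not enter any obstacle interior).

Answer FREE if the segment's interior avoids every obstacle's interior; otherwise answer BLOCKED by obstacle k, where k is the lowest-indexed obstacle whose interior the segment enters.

BLOCKED by obstacle 1

Obstacle 1 [(13,3) (19,0) (21,2) (22,11) (16,7)]:
  edge (13,3)–(19,0): clear
  edge (19,0)–(21,2): clear
  edge (21,2)–(22,11): crosses AB
  edge (22,11)–(16,7): crosses AB
  edge (16,7)–(13,3): clear
  → BLOCKED
Obstacle 2 [(0,6) (11,0) (11,10)]:
  edge (0,6)–(11,0): clear
  edge (11,0)–(11,10): clear
  edge (11,10)–(0,6): clear
  midpoint (21,11) outside
  → clear
Obstacle 3 [(0,14) (10,15) (11,24) (0,24)]:
  edge (0,14)–(10,15): clear
  edge (10,15)–(11,24): clear
  edge (11,24)–(0,24): clear
  edge (0,24)–(0,14): clear
  midpoint (21,11) outside
  → clear
Obstacle 4 [(13,15) (24,14) (24,22)]:
  edge (13,15)–(24,14): crosses AB
  edge (24,14)–(24,22): clear
  edge (24,22)–(13,15): crosses AB
  → BLOCKED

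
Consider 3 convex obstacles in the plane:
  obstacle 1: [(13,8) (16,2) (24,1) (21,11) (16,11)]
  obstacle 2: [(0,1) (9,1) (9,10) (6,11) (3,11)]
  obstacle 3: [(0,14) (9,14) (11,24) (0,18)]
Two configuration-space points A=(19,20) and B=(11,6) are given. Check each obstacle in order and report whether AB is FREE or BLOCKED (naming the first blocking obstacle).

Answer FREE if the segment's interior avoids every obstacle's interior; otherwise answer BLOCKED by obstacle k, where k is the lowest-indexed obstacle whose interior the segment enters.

FREE

Obstacle 1 [(13,8) (16,2) (24,1) (21,11) (16,11)]:
  edge (13,8)–(16,2): clear
  edge (16,2)–(24,1): clear
  edge (24,1)–(21,11): clear
  edge (21,11)–(16,11): clear
  edge (16,11)–(13,8): clear
  midpoint (15,13) outside
  → clear
Obstacle 2 [(0,1) (9,1) (9,10) (6,11) (3,11)]:
  edge (0,1)–(9,1): clear
  edge (9,1)–(9,10): clear
  edge (9,10)–(6,11): clear
  edge (6,11)–(3,11): clear
  edge (3,11)–(0,1): clear
  midpoint (15,13) outside
  → clear
Obstacle 3 [(0,14) (9,14) (11,24) (0,18)]:
  edge (0,14)–(9,14): clear
  edge (9,14)–(11,24): clear
  edge (11,24)–(0,18): clear
  edge (0,18)–(0,14): clear
  midpoint (15,13) outside
  → clear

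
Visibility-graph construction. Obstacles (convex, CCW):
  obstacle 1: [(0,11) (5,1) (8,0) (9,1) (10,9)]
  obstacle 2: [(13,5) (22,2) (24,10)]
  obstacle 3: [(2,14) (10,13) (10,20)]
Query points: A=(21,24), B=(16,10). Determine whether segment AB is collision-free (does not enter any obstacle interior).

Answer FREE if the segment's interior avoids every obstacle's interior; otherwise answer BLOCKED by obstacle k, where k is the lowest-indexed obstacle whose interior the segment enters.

FREE

Obstacle 1 [(0,11) (5,1) (8,0) (9,1) (10,9)]:
  edge (0,11)–(5,1): clear
  edge (5,1)–(8,0): clear
  edge (8,0)–(9,1): clear
  edge (9,1)–(10,9): clear
  edge (10,9)–(0,11): clear
  midpoint (37/2,17) outside
  → clear
Obstacle 2 [(13,5) (22,2) (24,10)]:
  edge (13,5)–(22,2): clear
  edge (22,2)–(24,10): clear
  edge (24,10)–(13,5): clear
  midpoint (37/2,17) outside
  → clear
Obstacle 3 [(2,14) (10,13) (10,20)]:
  edge (2,14)–(10,13): clear
  edge (10,13)–(10,20): clear
  edge (10,20)–(2,14): clear
  midpoint (37/2,17) outside
  → clear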